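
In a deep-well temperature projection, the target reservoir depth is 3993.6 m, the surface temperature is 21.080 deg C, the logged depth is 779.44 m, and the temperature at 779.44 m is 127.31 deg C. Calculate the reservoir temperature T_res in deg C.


Step 1: grad = (T_d1 - T_surf)/d1 * 1000 = (127.31 - 21.08)/779.44 * 1000 = 136.2902 deg C/km
Step 2: T_res = T_surf + grad*d2/1000 = 21.08 + 136.2902*3993.6/1000 = 565.37 deg C
T_res = 565.37 deg C


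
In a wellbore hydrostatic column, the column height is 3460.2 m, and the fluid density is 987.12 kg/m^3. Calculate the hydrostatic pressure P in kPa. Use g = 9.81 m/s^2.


P = rho * g * h / 1e6
P = 987.12 * 9.81 * 3460.2 / 1e6
P = 33.50736 MPa
Convert: 33.50736 MPa * 1000.0 = 33507 kPa
P = 33507 kPa


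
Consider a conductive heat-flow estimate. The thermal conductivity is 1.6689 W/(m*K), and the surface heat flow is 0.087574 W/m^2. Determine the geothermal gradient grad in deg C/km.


grad = q * 1000 / k
grad = 0.087574 * 1000 / 1.6689
grad = 52.474 deg C/km


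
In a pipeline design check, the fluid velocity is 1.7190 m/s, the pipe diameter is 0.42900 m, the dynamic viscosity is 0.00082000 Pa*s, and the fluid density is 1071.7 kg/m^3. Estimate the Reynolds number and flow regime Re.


Step 1: Re = rho*vel*D/mu = 1071.7*1.719*0.429/0.00082 = 9.6381e+05
Step 2: Re = 9.6381e+05 > 4000, so flow is turbulent.
Re = 9.6381e+05 (turbulent)


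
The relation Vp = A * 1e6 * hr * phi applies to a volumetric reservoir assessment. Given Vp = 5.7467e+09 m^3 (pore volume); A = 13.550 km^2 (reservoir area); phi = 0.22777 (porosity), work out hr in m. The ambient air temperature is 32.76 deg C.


hr = Vp / (A * 1e6 * phi)
hr = 5.7467e+09 / (13.550 * 1e6 * 0.22777)
hr = 1862.0 m


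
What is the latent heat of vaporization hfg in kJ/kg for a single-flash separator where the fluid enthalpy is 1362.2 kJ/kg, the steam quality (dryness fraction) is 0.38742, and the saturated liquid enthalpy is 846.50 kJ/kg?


hfg = (h - hf) / x
hfg = (1362.2 - 846.50) / 0.38742
hfg = 1331.1 kJ/kg


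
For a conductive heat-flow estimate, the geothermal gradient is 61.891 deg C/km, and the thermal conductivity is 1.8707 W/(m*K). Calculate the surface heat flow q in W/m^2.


q = k * grad / 1000
q = 1.8707 * 61.891 / 1000
q = 0.11578 W/m^2


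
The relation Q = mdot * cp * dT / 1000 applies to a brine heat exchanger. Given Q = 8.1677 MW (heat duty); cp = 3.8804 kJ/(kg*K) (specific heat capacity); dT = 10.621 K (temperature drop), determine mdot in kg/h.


mdot = Q * 1000 / (cp * dT)
mdot = 8.1677 * 1000 / (3.8804 * 10.621)
mdot = 198.1791 kg/s
Convert: 198.1791 kg/s * 3600.0 = 7.1344e+05 kg/h
mdot = 7.1344e+05 kg/h


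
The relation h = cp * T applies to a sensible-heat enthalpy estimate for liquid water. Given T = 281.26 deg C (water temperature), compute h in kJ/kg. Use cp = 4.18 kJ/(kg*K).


h = cp * T
h = 4.18 * 281.26
h = 1175.7 kJ/kg


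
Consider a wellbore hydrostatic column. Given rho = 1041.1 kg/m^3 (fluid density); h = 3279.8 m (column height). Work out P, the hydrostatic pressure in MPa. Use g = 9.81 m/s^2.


P = rho * g * h / 1e6
P = 1041.1 * 9.81 * 3279.8 / 1e6
P = 33.497 MPa


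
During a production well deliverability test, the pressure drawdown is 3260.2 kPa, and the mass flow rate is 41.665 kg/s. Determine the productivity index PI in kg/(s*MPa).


PI = mdot * 1000 / dP
PI = 41.665 * 1000 / 3260.2
PI = 12.780 kg/(s*MPa)


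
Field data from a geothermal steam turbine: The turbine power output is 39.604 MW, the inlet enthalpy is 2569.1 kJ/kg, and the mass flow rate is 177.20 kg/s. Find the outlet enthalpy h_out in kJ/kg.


h_out = h_in - P * 1000 / mdot
h_out = 2569.1 - 39.604 * 1000 / 177.20
h_out = 2345.6 kJ/kg


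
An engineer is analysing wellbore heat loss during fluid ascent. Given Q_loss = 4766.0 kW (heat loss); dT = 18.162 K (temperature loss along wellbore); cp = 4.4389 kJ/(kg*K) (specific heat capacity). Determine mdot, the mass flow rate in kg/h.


mdot = Q_loss / (cp * dT)
mdot = 4766.0 / (4.4389 * 18.162)
mdot = 59.11736 kg/s
Convert: 59.11736 kg/s * 3600.0 = 2.1282e+05 kg/h
mdot = 2.1282e+05 kg/h


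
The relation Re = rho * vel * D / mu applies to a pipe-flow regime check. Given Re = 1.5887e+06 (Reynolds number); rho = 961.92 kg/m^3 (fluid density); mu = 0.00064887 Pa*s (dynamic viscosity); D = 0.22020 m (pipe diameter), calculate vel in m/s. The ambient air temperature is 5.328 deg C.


vel = Re * mu / (rho * D)
vel = 1.5887e+06 * 0.00064887 / (961.92 * 0.22020)
vel = 4.8668 m/s


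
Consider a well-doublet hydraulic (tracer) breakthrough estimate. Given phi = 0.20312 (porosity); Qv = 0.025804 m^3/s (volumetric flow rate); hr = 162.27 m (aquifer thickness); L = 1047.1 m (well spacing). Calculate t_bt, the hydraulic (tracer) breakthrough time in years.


t_bt = pi * hr * phi * L^2 / (3 * Qv) / (365.25*86400)
t_bt = pi * 162.27 * 0.20312 * 1047.1^2 / (3 * 0.025804) / (365.25*86400)
t_bt = 46.473 years


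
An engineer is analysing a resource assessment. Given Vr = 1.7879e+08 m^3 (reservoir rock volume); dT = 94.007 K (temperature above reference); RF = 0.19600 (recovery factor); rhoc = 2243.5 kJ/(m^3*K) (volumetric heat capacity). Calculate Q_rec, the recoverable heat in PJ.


Step 1: Q_s = Vr*rhoc*dT/1e12 = 1.7879e+08*2243.5*94.007/1e12 = 37.70765 PJ
Step 2: Q_rec = Q_s * RF = 37.70765 * 0.196 = 7.3907 PJ
Q_rec = 7.3907 PJ


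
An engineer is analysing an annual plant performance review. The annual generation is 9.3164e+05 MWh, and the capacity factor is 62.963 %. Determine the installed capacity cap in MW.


cap = E_a / (CF/100 * 8760)
cap = 9.3164e+05 / (62.963/100 * 8760)
cap = 168.91 MW


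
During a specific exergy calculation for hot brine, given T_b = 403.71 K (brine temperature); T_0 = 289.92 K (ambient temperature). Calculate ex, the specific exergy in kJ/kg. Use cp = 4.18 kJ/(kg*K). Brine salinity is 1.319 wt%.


ex = cp * ((T_b - T_0) - T_0 * ln(T_b/T_0))
ex = 4.18 * ((403.71 - 289.92) - 289.92 * ln(403.71/289.92))
ex = 74.403 kJ/kg


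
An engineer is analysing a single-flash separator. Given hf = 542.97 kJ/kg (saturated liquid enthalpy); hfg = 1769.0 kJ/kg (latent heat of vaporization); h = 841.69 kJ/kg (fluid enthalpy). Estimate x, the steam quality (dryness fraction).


x = (h - hf) / hfg
x = (841.69 - 542.97) / 1769.0
x = 0.16886


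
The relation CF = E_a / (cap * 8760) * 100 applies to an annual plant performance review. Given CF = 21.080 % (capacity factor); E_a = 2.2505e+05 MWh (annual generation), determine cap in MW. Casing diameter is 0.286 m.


cap = E_a / (CF/100 * 8760)
cap = 2.2505e+05 / (21.080/100 * 8760)
cap = 121.87 MW


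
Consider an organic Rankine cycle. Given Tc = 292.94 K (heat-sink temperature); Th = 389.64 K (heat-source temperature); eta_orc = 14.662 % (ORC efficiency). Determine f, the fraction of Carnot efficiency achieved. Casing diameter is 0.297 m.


f = (eta_orc/100) / (1 - Tc/Th)
f = (14.662/100) / (1 - 292.94/389.64)
f = 0.59079


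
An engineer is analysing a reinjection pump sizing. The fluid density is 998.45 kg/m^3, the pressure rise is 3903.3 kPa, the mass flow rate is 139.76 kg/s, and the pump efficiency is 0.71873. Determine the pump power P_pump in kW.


P_pump = mdot * dP / (rho * eta)
P_pump = 139.76 * 3903.3 / (998.45 * 0.71873)
P_pump = 760.19 kW


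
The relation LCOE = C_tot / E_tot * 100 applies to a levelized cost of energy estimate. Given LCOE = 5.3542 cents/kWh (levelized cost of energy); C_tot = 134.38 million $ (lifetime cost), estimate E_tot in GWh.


E_tot = C_tot / LCOE * 100
E_tot = 134.38 / 5.3542 * 100
E_tot = 2509.8 GWh


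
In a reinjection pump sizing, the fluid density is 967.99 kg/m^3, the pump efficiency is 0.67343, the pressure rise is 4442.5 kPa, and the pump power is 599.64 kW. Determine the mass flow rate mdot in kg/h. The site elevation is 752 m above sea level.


mdot = P_pump * rho * eta / dP
mdot = 599.64 * 967.99 * 0.67343 / 4442.5
mdot = 87.98862 kg/s
Convert: 87.98862 kg/s * 3600.0 = 3.1676e+05 kg/h
mdot = 3.1676e+05 kg/h


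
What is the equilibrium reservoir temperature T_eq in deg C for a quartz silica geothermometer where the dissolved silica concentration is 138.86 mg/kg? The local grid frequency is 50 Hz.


T_eq = 1309 / (5.19 - log10(SiO2)) - 273.15
T_eq = 1309 / (5.19 - log10(138.86)) - 273.15
T_eq = 156.39 deg C


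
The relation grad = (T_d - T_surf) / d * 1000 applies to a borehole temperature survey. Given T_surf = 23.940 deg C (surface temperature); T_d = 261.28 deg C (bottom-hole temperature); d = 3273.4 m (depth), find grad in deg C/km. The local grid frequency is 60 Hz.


grad = (T_d - T_surf) / d * 1000
grad = (261.28 - 23.940) / 3273.4 * 1000
grad = 72.506 deg C/km


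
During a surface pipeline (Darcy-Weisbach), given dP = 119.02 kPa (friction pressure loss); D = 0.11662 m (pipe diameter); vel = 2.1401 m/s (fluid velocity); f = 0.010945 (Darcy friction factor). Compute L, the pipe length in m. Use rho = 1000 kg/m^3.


L = dP*1000*D / (f*rho*vel^2/2)
L = 119.02*1000*0.11662 / (0.010945*1000*2.1401^2/2)
L = 553.78 m


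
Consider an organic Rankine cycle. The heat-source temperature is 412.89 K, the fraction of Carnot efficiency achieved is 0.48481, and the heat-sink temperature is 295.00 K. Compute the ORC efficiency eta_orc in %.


eta_orc = (1 - Tc/Th) * f * 100
eta_orc = (1 - 295.00/412.89) * 0.48481 * 100
eta_orc = 13.842 %


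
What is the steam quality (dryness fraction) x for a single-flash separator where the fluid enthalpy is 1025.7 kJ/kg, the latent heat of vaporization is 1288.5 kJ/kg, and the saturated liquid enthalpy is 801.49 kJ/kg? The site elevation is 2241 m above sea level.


x = (h - hf) / hfg
x = (1025.7 - 801.49) / 1288.5
x = 0.17401


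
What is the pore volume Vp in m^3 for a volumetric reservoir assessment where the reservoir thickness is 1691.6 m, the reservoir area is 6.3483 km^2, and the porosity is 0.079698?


Vp = A * 1e6 * hr * phi
Vp = 6.3483 * 1e6 * 1691.6 * 0.079698
Vp = 8.5586e+08 m^3


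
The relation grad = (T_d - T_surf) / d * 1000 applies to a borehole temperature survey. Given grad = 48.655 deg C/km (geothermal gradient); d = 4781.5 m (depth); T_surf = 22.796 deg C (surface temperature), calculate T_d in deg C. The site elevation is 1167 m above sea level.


T_d = T_surf + grad * d / 1000
T_d = 22.796 + 48.655 * 4781.5 / 1000
T_d = 255.44 deg C


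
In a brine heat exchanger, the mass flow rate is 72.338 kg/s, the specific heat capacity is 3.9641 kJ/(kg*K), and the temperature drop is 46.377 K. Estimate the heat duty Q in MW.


Q = mdot * cp * dT / 1000
Q = 72.338 * 3.9641 * 46.377 / 1000
Q = 13.299 MW


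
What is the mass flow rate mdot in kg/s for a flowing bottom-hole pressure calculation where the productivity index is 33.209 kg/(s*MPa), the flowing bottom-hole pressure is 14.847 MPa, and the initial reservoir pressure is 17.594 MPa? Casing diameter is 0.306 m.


mdot = (P_i - P_wf) * PI
mdot = (17.594 - 14.847) * 33.209
mdot = 91.225 kg/s


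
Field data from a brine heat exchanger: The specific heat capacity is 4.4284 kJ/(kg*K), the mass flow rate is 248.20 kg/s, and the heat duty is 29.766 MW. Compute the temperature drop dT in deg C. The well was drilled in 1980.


dT = Q * 1000 / (mdot * cp)
dT = 29.766 * 1000 / (248.20 * 4.4284)
dT = 27.08145 K
Convert (temperature difference, 1 K = 1 deg C): 27.08145 K = 27.08145 deg C
dT = 27.081 deg C


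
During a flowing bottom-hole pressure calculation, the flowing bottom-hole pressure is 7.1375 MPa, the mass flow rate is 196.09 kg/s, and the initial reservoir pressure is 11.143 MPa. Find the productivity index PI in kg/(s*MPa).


PI = mdot / (P_i - P_wf)
PI = 196.09 / (11.143 - 7.1375)
PI = 48.955 kg/(s*MPa)


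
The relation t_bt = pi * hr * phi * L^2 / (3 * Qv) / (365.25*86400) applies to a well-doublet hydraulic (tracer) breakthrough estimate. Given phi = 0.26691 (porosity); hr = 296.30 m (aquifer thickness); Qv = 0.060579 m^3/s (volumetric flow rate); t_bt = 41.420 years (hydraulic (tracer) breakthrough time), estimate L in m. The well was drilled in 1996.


L = sqrt(t_bt*365.25*86400*3*Qv / (pi*hr*phi))
L = sqrt(41.420*365.25*86400*3*0.060579 / (pi*296.30*0.26691))
L = 977.81 m


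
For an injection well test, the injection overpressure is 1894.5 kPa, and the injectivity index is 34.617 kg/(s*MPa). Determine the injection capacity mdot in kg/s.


mdot = II * dP / 1000
mdot = 34.617 * 1894.5 / 1000
mdot = 65.582 kg/s


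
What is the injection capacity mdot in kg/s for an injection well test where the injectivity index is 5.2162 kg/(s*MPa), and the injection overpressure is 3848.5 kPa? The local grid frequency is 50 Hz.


mdot = II * dP / 1000
mdot = 5.2162 * 3848.5 / 1000
mdot = 20.075 kg/s


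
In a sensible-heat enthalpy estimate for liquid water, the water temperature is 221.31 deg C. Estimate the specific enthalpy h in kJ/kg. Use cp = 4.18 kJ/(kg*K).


h = cp * T
h = 4.18 * 221.31
h = 925.08 kJ/kg


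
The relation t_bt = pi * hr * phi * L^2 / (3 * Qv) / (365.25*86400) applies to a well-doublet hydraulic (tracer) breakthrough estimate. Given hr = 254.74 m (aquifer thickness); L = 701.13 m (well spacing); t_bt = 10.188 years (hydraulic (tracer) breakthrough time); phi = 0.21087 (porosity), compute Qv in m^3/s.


Qv = pi*hr*phi*L^2 / (3*t_bt*365.25*86400)
Qv = pi*254.74*0.21087*701.13^2 / (3*10.188*365.25*86400)
Qv = 0.086009 m^3/s


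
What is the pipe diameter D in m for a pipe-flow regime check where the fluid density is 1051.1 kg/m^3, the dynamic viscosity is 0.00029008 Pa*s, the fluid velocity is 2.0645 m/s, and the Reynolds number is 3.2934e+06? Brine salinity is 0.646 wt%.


D = Re * mu / (rho * vel)
D = 3.2934e+06 * 0.00029008 / (1051.1 * 2.0645)
D = 0.44025 m


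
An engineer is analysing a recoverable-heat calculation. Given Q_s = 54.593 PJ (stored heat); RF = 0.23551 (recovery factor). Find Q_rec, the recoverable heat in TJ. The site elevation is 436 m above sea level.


Q_rec = Q_s * RF
Q_rec = 54.593 * 0.23551
Q_rec = 12.85720 PJ
Convert: 12.85720 PJ * 1000.0 = 12857 TJ
Q_rec = 12857 TJ


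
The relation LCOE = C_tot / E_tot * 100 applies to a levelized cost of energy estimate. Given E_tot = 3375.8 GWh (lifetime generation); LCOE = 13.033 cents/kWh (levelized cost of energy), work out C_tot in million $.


C_tot = LCOE / 100 * E_tot
C_tot = 13.033 / 100 * 3375.8
C_tot = 439.97 million $


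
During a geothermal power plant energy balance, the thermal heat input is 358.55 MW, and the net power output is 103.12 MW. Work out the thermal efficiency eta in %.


eta = W_net / Q_in * 100
eta = 103.12 / 358.55 * 100
eta = 28.760 %


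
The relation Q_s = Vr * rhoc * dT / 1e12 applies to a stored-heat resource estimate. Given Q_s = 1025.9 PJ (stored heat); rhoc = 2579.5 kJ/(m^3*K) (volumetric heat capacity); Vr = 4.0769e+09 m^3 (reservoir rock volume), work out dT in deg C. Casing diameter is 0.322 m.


dT = Q_s * 1e12 / (Vr * rhoc)
dT = 1025.9 * 1e12 / (4.0769e+09 * 2579.5)
dT = 97.55273 K
Convert (temperature difference, 1 K = 1 deg C): 97.55273 K = 97.55273 deg C
dT = 97.553 deg C


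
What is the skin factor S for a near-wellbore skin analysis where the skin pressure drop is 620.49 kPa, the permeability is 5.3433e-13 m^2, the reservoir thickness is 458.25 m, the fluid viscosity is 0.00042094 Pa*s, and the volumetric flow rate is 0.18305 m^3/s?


S = dP_s * 1000 * 2*pi*k*hr / (q*mu)
S = 620.49 * 1000 * 2*pi*5.3433e-13*458.25 / (0.18305*0.00042094)
S = 12.389


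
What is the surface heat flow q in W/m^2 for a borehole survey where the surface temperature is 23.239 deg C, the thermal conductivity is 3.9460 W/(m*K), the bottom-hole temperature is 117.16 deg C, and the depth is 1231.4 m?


Step 1: grad = (T_d - T_surf)/d * 1000 = (117.16 - 23.239)/1231.4 * 1000 = 76.27172 deg C/km
Step 2: q = k * grad / 1000 = 3.946 * 76.27172 / 1000 = 0.30097 W/m^2
q = 0.30097 W/m^2


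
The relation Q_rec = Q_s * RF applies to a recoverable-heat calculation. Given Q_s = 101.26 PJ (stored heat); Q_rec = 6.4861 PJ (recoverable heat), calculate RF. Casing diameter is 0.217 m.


RF = Q_rec / Q_s
RF = 6.4861 / 101.26
RF = 0.064054


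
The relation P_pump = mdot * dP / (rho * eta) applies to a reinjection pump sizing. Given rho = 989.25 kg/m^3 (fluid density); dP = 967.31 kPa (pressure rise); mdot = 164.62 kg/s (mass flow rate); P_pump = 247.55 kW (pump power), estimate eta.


eta = mdot * dP / (rho * P_pump)
eta = 164.62 * 967.31 / (989.25 * 247.55)
eta = 0.65025


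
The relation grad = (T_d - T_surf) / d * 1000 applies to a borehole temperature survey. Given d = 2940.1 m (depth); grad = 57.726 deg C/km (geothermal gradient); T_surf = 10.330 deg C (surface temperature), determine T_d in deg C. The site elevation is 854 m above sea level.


T_d = T_surf + grad * d / 1000
T_d = 10.330 + 57.726 * 2940.1 / 1000
T_d = 180.05 deg C


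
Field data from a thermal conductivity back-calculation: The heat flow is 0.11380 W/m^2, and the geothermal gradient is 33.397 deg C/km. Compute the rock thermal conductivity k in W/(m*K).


k = q / (grad / 1000)
k = 0.11380 / (33.397 / 1000)
k = 3.4075 W/(m*K)


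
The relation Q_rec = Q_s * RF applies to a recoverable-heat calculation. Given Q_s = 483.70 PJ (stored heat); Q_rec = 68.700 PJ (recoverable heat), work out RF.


RF = Q_rec / Q_s
RF = 68.700 / 483.70
RF = 0.14203


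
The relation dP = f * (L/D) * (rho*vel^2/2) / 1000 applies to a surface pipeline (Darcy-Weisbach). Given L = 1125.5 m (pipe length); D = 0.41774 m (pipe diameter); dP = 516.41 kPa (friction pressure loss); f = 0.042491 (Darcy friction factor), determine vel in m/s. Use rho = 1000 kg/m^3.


vel = sqrt(dP*1000*2*D / (f*L*rho))
vel = sqrt(516.41*1000*2*0.41774 / (0.042491*1125.5*1000))
vel = 3.0036 m/s


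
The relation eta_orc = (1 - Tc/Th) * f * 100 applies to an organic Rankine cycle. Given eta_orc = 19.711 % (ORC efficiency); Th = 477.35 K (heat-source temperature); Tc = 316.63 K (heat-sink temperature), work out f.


f = (eta_orc/100) / (1 - Tc/Th)
f = (19.711/100) / (1 - 316.63/477.35)
f = 0.58543


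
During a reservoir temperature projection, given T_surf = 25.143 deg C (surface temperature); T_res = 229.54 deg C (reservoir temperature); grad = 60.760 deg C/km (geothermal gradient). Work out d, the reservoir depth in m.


d = (T_res - T_surf) / grad * 1000
d = (229.54 - 25.143) / 60.760 * 1000
d = 3364.0 m


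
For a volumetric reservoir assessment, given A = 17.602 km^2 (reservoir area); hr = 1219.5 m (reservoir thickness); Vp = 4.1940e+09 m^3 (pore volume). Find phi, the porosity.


phi = Vp / (A * 1e6 * hr)
phi = 4.1940e+09 / (17.602 * 1e6 * 1219.5)
phi = 0.19538


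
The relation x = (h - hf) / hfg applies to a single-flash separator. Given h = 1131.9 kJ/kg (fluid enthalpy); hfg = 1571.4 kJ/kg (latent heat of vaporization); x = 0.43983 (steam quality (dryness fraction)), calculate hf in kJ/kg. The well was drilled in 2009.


hf = h - x * hfg
hf = 1131.9 - 0.43983 * 1571.4
hf = 440.75 kJ/kg


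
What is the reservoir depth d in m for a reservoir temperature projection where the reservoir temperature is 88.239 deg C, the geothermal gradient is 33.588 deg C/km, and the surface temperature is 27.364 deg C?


d = (T_res - T_surf) / grad * 1000
d = (88.239 - 27.364) / 33.588 * 1000
d = 1812.4 m


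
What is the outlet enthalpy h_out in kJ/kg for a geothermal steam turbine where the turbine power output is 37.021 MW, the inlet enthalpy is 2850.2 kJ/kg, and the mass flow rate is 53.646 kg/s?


h_out = h_in - P * 1000 / mdot
h_out = 2850.2 - 37.021 * 1000 / 53.646
h_out = 2160.1 kJ/kg


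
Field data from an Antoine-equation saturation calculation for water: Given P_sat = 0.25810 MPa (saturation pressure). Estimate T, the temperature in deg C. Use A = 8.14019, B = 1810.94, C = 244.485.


T = B / (A - log10(P_sat * 760 / 0.101325)) - C
T = 1810.94 / (8.14019 - log10(0.25810 * 760 / 0.101325)) - 244.485
T = 128.65 deg C


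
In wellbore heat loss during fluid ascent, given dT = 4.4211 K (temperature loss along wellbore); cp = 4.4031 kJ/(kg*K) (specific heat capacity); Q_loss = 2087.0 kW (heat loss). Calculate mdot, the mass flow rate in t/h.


mdot = Q_loss / (cp * dT)
mdot = 2087.0 / (4.4031 * 4.4211)
mdot = 107.2096 kg/s
Convert: 107.2096 kg/s * 3.6 = 385.95 t/h
mdot = 385.95 t/h


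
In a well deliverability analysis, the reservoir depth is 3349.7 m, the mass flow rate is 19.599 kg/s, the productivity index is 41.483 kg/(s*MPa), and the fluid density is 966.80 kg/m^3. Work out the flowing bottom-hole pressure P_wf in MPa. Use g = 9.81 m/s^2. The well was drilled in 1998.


Step 1: P_i = rho*g*h/1e6 = 966.8*9.81*3349.7/1e6 = 31.76959 MPa
Step 2: P_wf = P_i - mdot/PI = 31.76959 - 19.599/41.483 = 31.297 MPa
P_wf = 31.297 MPa


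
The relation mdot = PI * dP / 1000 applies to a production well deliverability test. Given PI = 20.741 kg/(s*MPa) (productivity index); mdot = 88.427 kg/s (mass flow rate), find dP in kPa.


dP = mdot * 1000 / PI
dP = 88.427 * 1000 / 20.741
dP = 4263.4 kPa


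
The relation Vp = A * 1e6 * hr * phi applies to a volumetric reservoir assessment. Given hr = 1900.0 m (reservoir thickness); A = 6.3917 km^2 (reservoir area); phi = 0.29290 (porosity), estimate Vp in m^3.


Vp = A * 1e6 * hr * phi
Vp = 6.3917 * 1e6 * 1900.0 * 0.29290
Vp = 3.5570e+09 m^3


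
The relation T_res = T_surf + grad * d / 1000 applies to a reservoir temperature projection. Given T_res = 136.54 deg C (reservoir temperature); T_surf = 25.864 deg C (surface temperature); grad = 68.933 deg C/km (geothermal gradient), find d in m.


d = (T_res - T_surf) / grad * 1000
d = (136.54 - 25.864) / 68.933 * 1000
d = 1605.6 m


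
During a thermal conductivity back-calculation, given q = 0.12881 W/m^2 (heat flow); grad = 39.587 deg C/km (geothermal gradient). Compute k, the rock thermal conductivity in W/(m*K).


k = q / (grad / 1000)
k = 0.12881 / (39.587 / 1000)
k = 3.2538 W/(m*K)


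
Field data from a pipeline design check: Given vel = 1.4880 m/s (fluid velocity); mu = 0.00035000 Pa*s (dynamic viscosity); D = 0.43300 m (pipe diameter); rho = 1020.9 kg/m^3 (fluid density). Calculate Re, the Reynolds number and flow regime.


Step 1: Re = rho*vel*D/mu = 1020.9*1.488*0.433/0.00035 = 1.8793e+06
Step 2: Re = 1.8793e+06 > 4000, so flow is turbulent.
Re = 1.8793e+06 (turbulent)


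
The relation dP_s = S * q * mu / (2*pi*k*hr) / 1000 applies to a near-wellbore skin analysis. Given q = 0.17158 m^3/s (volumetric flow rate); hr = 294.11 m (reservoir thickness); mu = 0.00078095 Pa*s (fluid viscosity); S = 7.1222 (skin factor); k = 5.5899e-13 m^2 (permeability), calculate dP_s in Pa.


dP_s = S * q * mu / (2*pi*k*hr) / 1000
dP_s = 7.1222 * 0.17158 * 0.00078095 / (2*pi*5.5899e-13*294.11) / 1000
dP_s = 923.8689 kPa
Convert: 923.8689 kPa * 1000.0 = 9.2387e+05 Pa
dP_s = 9.2387e+05 Pa


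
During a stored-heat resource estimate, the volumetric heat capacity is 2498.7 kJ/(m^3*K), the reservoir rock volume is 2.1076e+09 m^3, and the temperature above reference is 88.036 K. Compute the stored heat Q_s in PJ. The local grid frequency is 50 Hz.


Q_s = Vr * rhoc * dT / 1e12
Q_s = 2.1076e+09 * 2498.7 * 88.036 / 1e12
Q_s = 463.62 PJ


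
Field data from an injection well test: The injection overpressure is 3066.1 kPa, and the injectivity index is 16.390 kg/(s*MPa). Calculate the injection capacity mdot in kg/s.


mdot = II * dP / 1000
mdot = 16.390 * 3066.1 / 1000
mdot = 50.253 kg/s


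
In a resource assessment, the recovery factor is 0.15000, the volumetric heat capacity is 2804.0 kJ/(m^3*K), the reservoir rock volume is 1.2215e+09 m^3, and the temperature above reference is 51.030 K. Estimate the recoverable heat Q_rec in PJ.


Step 1: Q_s = Vr*rhoc*dT/1e12 = 1.2215e+09*2804.0*51.03/1e12 = 174.7821 PJ
Step 2: Q_rec = Q_s * RF = 174.7821 * 0.15 = 26.217 PJ
Q_rec = 26.217 PJ


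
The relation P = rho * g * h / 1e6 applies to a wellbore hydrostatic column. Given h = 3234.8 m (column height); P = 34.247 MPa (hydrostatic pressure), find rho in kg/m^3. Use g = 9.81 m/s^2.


rho = P * 1e6 / (g * h)
rho = 34.247 * 1e6 / (9.81 * 3234.8)
rho = 1079.2 kg/m^3


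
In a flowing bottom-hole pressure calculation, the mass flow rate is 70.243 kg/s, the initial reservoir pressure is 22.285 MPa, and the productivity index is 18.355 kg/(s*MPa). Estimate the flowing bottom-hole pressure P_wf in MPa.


P_wf = P_i - mdot / PI
P_wf = 22.285 - 70.243 / 18.355
P_wf = 18.458 MPa


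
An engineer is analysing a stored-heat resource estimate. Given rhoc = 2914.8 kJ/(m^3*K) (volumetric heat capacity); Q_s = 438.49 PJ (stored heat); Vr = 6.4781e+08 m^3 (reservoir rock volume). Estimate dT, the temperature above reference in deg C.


dT = Q_s * 1e12 / (Vr * rhoc)
dT = 438.49 * 1e12 / (6.4781e+08 * 2914.8)
dT = 232.2220 K
Convert (temperature difference, 1 K = 1 deg C): 232.2220 K = 232.2220 deg C
dT = 232.22 deg C


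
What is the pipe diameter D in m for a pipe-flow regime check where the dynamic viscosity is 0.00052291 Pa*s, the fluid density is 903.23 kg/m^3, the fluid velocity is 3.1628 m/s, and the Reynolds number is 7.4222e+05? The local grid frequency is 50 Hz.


D = Re * mu / (rho * vel)
D = 7.4222e+05 * 0.00052291 / (903.23 * 3.1628)
D = 0.13586 m


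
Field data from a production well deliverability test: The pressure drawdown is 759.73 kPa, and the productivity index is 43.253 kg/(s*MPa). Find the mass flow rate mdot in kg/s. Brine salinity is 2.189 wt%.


mdot = PI * dP / 1000
mdot = 43.253 * 759.73 / 1000
mdot = 32.861 kg/s


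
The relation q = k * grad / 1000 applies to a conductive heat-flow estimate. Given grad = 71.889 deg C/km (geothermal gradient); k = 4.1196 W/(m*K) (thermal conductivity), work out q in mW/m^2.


q = k * grad / 1000
q = 4.1196 * 71.889 / 1000
q = 0.2961539 W/m^2
Convert: 0.2961539 W/m^2 * 1000.0 = 296.15 mW/m^2
q = 296.15 mW/m^2


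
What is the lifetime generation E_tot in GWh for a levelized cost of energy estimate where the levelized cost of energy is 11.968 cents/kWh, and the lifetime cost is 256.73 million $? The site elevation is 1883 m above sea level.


E_tot = C_tot / LCOE * 100
E_tot = 256.73 / 11.968 * 100
E_tot = 2145.1 GWh


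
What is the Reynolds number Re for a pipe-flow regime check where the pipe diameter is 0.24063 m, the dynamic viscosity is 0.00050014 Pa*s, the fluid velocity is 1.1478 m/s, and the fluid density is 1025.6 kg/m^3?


Re = rho * vel * D / mu
Re = 1025.6 * 1.1478 * 0.24063 / 0.00050014
Re = 5.6637e+05


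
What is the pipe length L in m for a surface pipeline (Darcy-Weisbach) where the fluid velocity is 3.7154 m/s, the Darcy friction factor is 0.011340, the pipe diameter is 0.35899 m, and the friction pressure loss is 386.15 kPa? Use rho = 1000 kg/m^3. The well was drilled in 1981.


L = dP*1000*D / (f*rho*vel^2/2)
L = 386.15*1000*0.35899 / (0.011340*1000*3.7154^2/2)
L = 1771.1 m


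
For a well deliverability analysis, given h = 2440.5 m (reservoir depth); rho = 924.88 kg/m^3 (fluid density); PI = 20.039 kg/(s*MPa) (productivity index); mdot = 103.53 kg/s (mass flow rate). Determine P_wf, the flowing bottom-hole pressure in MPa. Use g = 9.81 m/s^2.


Step 1: P_i = rho*g*h/1e6 = 924.88*9.81*2440.5/1e6 = 22.14283 MPa
Step 2: P_wf = P_i - mdot/PI = 22.14283 - 103.53/20.039 = 16.976 MPa
P_wf = 16.976 MPa


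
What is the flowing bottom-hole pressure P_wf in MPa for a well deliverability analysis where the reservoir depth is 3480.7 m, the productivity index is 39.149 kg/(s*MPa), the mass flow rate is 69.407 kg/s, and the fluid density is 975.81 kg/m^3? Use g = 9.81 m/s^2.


Step 1: P_i = rho*g*h/1e6 = 975.81*9.81*3480.7/1e6 = 33.31968 MPa
Step 2: P_wf = P_i - mdot/PI = 33.31968 - 69.407/39.149 = 31.547 MPa
P_wf = 31.547 MPa


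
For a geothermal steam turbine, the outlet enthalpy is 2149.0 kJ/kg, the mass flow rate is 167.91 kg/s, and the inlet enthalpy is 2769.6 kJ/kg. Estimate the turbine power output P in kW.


P = mdot * (h_in - h_out) / 1000
P = 167.91 * (2769.6 - 2149.0) / 1000
P = 104.2049 MW
Convert: 104.2049 MW * 1000.0 = 1.0420e+05 kW
P = 1.0420e+05 kW


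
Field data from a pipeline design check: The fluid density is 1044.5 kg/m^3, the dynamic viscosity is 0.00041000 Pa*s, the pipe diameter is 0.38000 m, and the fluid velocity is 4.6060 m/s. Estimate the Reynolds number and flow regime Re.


Step 1: Re = rho*vel*D/mu = 1044.5*4.606*0.38/0.00041 = 4.4589e+06
Step 2: Re = 4.4589e+06 > 4000, so flow is turbulent.
Re = 4.4589e+06 (turbulent)


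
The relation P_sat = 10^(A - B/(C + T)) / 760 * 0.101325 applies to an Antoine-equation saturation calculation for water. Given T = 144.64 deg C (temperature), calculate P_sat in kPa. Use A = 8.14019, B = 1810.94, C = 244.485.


P_sat = 10^(A - B/(C + T)) / 760 * 0.101325
P_sat = 10^(8.14019 - 1810.94/(244.485 + 144.64)) / 760 * 0.101325
P_sat = 0.4085223 MPa
Convert: 0.4085223 MPa * 1000.0 = 408.52 kPa
P_sat = 408.52 kPa


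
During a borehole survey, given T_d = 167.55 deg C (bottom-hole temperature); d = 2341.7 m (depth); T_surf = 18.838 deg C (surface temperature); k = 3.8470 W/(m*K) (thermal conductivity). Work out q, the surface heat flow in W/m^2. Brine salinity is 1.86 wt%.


Step 1: grad = (T_d - T_surf)/d * 1000 = (167.55 - 18.838)/2341.7 * 1000 = 63.50600 deg C/km
Step 2: q = k * grad / 1000 = 3.847 * 63.50600 / 1000 = 0.24431 W/m^2
q = 0.24431 W/m^2


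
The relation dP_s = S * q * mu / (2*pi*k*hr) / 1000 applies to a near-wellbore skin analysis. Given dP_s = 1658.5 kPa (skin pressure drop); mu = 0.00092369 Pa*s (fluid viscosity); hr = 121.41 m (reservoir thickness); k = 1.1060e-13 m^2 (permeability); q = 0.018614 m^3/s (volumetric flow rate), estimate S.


S = dP_s * 1000 * 2*pi*k*hr / (q*mu)
S = 1658.5 * 1000 * 2*pi*1.1060e-13*121.41 / (0.018614*0.00092369)
S = 8.1384


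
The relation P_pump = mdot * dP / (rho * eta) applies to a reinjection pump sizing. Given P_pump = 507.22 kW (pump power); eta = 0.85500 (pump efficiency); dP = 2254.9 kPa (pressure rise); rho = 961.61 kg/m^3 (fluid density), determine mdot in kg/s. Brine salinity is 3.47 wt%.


mdot = P_pump * rho * eta / dP
mdot = 507.22 * 961.61 * 0.85500 / 2254.9
mdot = 184.94 kg/s


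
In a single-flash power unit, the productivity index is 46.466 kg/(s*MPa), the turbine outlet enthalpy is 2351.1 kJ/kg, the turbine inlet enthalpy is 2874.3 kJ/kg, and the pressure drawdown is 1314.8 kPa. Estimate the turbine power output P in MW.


Step 1: mdot = PI * dP / 1000 = 46.466 * 1314.8 / 1000 = 61.09350 kg/s
Step 2: P = mdot*(h_in - h_out)/1000 = 61.09350*(2874.3 - 2351.1)/1000 = 31.964 MW
P = 31.964 MW


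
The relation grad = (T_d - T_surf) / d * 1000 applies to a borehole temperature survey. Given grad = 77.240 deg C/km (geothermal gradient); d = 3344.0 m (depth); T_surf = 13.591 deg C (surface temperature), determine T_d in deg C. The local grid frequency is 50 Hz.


T_d = T_surf + grad * d / 1000
T_d = 13.591 + 77.240 * 3344.0 / 1000
T_d = 271.88 deg C


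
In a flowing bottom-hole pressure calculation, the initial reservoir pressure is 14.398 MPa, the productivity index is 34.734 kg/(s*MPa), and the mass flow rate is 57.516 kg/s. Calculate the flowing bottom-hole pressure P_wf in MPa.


P_wf = P_i - mdot / PI
P_wf = 14.398 - 57.516 / 34.734
P_wf = 12.742 MPa


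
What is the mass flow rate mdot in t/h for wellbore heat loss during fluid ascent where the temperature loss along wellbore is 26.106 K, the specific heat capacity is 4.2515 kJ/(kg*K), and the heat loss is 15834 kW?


mdot = Q_loss / (cp * dT)
mdot = 15834 / (4.2515 * 26.106)
mdot = 142.6619 kg/s
Convert: 142.6619 kg/s * 3.6 = 513.58 t/h
mdot = 513.58 t/h


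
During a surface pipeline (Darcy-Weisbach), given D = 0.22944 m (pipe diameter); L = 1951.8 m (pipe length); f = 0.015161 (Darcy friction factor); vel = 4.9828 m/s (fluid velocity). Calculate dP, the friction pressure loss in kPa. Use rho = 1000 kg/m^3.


dP = f * (L/D) * (rho*vel^2/2) / 1000
dP = 0.015161 * (1951.8/0.22944) * (1000*4.9828^2/2) / 1000
dP = 1601.1 kPa


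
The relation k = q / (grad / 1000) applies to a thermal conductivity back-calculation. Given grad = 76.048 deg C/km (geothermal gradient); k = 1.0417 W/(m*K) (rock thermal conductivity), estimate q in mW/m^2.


q = k * grad / 1000
q = 1.0417 * 76.048 / 1000
q = 0.07921920 W/m^2
Convert: 0.07921920 W/m^2 * 1000.0 = 79.219 mW/m^2
q = 79.219 mW/m^2


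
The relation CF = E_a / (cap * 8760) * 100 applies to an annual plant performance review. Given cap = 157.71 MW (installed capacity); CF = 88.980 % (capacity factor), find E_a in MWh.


E_a = CF / 100 * cap * 8760
E_a = 88.980 / 100 * 157.71 * 8760
E_a = 1.2293e+06 MWh


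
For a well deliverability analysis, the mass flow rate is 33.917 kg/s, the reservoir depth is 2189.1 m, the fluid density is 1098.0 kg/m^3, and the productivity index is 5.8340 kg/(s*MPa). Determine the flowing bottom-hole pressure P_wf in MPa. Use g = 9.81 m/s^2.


Step 1: P_i = rho*g*h/1e6 = 1098.0*9.81*2189.1/1e6 = 23.57963 MPa
Step 2: P_wf = P_i - mdot/PI = 23.57963 - 33.917/5.834 = 17.766 MPa
P_wf = 17.766 MPa


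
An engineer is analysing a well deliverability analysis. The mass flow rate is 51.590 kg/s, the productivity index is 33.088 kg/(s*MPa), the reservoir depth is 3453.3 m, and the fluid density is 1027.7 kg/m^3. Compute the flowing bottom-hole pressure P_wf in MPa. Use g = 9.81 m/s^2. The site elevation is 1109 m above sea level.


Step 1: P_i = rho*g*h/1e6 = 1027.7*9.81*3453.3/1e6 = 34.81526 MPa
Step 2: P_wf = P_i - mdot/PI = 34.81526 - 51.59/33.088 = 33.256 MPa
P_wf = 33.256 MPa


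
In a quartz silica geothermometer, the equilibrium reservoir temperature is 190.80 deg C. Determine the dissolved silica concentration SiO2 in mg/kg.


SiO2 = 10^(5.19 - 1309/(T_eq + 273.15))
SiO2 = 10^(5.19 - 1309/(190.80 + 273.15))
SiO2 = 233.66 mg/kg


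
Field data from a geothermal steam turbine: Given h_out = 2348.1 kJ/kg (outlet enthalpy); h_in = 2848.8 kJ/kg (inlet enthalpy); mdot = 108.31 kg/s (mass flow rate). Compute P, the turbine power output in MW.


P = mdot * (h_in - h_out) / 1000
P = 108.31 * (2848.8 - 2348.1) / 1000
P = 54.231 MW


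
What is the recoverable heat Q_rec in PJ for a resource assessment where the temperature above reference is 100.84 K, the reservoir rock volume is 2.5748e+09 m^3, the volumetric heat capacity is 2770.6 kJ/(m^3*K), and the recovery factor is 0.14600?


Step 1: Q_s = Vr*rhoc*dT/1e12 = 2.5748e+09*2770.6*100.84/1e12 = 719.3664 PJ
Step 2: Q_rec = Q_s * RF = 719.3664 * 0.146 = 105.03 PJ
Q_rec = 105.03 PJ


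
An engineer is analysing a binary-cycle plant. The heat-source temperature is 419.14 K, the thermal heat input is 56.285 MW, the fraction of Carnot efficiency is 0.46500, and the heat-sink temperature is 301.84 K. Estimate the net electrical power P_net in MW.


Step 1: eta = (1 - Tc/Th)*f = (1 - 301.84/419.14)*0.465 = 0.1301343
Step 2: P_net = eta * Q_in = 0.1301343 * 56.285 = 7.3246 MW
P_net = 7.3246 MW


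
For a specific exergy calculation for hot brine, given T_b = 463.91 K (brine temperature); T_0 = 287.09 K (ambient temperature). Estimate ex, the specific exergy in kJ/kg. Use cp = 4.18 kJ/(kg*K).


ex = cp * ((T_b - T_0) - T_0 * ln(T_b/T_0))
ex = 4.18 * ((463.91 - 287.09) - 287.09 * ln(463.91/287.09))
ex = 163.22 kJ/kg


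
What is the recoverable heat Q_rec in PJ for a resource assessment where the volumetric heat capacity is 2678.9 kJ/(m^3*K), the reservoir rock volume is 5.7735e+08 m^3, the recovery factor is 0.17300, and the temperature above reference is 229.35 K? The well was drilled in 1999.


Step 1: Q_s = Vr*rhoc*dT/1e12 = 5.7735e+08*2678.9*229.35/1e12 = 354.7271 PJ
Step 2: Q_rec = Q_s * RF = 354.7271 * 0.173 = 61.368 PJ
Q_rec = 61.368 PJ


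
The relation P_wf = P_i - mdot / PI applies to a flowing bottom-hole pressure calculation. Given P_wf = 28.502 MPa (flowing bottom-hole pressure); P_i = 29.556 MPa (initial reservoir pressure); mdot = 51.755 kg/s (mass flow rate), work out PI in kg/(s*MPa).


PI = mdot / (P_i - P_wf)
PI = 51.755 / (29.556 - 28.502)
PI = 49.103 kg/(s*MPa)


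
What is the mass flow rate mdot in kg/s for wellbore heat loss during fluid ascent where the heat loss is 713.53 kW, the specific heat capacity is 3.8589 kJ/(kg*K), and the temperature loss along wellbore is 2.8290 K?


mdot = Q_loss / (cp * dT)
mdot = 713.53 / (3.8589 * 2.8290)
mdot = 65.361 kg/s


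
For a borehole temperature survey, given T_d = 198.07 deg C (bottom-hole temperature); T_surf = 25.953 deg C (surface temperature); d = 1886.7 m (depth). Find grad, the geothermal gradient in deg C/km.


grad = (T_d - T_surf) / d * 1000
grad = (198.07 - 25.953) / 1886.7 * 1000
grad = 91.226 deg C/km


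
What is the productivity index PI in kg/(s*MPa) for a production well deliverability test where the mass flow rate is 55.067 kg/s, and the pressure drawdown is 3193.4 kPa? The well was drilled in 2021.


PI = mdot * 1000 / dP
PI = 55.067 * 1000 / 3193.4
PI = 17.244 kg/(s*MPa)


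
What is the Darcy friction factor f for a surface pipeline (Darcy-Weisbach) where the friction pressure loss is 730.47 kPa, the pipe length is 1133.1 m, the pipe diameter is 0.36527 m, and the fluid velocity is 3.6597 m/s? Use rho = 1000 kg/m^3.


f = dP*1000 / ((L/D)*(rho*vel^2/2))
f = 730.47*1000 / ((1133.1/0.36527)*(1000*3.6597^2/2))
f = 0.035163


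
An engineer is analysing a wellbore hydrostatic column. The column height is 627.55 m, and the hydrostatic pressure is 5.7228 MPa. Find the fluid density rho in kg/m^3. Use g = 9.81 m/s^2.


rho = P * 1e6 / (g * h)
rho = 5.7228 * 1e6 / (9.81 * 627.55)
rho = 929.59 kg/m^3


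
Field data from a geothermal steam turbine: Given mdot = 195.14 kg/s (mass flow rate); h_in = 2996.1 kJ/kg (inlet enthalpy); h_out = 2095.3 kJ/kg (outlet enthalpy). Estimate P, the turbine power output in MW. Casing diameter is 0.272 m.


P = mdot * (h_in - h_out) / 1000
P = 195.14 * (2996.1 - 2095.3) / 1000
P = 175.78 MW


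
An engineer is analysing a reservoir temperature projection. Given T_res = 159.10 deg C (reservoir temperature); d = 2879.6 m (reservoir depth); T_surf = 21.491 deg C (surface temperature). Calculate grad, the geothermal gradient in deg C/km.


grad = (T_res - T_surf) / d * 1000
grad = (159.10 - 21.491) / 2879.6 * 1000
grad = 47.788 deg C/km


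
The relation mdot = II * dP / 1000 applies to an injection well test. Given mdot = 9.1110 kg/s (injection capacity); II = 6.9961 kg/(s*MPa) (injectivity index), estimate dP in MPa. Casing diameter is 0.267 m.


dP = mdot * 1000 / II
dP = 9.1110 * 1000 / 6.9961
dP = 1302.297 kPa
Convert: 1302.297 kPa * 0.001 = 1.3023 MPa
dP = 1.3023 MPa


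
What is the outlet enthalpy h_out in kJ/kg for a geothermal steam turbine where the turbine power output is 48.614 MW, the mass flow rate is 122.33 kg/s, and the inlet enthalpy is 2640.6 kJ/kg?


h_out = h_in - P * 1000 / mdot
h_out = 2640.6 - 48.614 * 1000 / 122.33
h_out = 2243.2 kJ/kg


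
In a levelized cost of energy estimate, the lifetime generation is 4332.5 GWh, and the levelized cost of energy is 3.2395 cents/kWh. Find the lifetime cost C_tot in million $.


C_tot = LCOE / 100 * E_tot
C_tot = 3.2395 / 100 * 4332.5
C_tot = 140.35 million $


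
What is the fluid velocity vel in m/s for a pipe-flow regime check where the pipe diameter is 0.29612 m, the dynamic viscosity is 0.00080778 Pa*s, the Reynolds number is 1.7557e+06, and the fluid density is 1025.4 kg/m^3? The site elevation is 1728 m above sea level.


vel = Re * mu / (rho * D)
vel = 1.7557e+06 * 0.00080778 / (1025.4 * 0.29612)
vel = 4.6707 m/s


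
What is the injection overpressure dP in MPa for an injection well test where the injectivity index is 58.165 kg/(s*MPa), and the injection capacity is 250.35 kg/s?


dP = mdot * 1000 / II
dP = 250.35 * 1000 / 58.165
dP = 4304.135 kPa
Convert: 4304.135 kPa * 0.001 = 4.3041 MPa
dP = 4.3041 MPa
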